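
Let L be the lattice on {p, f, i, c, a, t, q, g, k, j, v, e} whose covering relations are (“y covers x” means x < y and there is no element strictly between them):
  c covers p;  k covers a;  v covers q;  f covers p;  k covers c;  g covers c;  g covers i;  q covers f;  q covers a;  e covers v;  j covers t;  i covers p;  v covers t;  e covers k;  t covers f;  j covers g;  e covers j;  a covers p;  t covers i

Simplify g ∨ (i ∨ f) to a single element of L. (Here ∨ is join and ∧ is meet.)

i ∨ f = t
g ∨ t = j

j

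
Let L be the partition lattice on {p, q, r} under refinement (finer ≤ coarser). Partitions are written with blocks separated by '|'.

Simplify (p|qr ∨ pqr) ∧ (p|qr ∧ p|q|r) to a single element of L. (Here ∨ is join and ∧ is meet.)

p|qr ∨ pqr = pqr
p|qr ∧ p|q|r = p|q|r
pqr ∧ p|q|r = p|q|r

p|q|r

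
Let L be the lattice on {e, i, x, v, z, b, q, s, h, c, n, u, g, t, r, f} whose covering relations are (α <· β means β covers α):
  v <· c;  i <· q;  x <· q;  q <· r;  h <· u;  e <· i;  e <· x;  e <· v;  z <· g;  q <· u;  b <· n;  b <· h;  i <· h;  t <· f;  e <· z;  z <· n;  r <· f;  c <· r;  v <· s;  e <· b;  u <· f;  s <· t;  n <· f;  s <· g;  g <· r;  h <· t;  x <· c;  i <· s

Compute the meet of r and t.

s

Common lower bounds of {r, t}: e, i, s, v.
The greatest among these is s.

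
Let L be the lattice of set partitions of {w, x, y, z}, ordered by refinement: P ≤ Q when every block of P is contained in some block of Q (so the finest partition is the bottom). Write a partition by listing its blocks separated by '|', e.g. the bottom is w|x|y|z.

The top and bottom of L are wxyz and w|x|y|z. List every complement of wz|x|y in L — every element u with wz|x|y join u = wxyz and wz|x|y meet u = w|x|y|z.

wxy|z, wx|yz, wy|xz, w|xyz

Need u with wz|x|y ∨ u = wxyz and wz|x|y ∧ u = w|x|y|z.
Checking each element gives: wxy|z, wx|yz, wy|xz, w|xyz.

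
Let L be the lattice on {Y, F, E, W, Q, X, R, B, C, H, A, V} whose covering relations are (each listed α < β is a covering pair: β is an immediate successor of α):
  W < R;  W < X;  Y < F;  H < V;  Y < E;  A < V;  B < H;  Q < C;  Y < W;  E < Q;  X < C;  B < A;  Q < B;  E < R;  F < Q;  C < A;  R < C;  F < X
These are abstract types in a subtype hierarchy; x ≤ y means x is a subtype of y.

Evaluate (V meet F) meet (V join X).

F

V ∧ F = F
V ∨ X = V
F ∧ V = F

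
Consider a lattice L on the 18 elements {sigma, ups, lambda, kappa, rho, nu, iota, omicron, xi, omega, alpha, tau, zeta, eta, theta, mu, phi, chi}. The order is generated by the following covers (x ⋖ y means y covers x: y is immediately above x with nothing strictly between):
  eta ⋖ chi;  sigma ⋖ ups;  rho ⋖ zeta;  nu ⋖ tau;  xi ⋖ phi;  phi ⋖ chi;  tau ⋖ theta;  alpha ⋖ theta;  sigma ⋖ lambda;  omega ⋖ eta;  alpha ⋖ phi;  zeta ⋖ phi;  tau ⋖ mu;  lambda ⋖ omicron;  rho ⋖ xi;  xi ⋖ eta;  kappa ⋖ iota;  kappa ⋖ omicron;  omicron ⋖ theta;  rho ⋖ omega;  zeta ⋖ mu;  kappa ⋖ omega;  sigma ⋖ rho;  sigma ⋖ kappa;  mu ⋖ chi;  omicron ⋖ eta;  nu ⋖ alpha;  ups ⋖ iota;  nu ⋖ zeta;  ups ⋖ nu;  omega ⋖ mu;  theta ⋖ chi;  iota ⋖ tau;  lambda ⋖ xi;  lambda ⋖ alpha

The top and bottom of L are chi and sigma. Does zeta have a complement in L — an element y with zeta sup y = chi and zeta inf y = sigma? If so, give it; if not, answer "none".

omicron

Need y with zeta ∨ y = chi and zeta ∧ y = sigma.
Checking each element gives: omicron.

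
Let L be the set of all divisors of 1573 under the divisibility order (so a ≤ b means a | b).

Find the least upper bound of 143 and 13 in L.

143

In the divisibility order, the join is the least common multiple: lcm(143, 13) = 143.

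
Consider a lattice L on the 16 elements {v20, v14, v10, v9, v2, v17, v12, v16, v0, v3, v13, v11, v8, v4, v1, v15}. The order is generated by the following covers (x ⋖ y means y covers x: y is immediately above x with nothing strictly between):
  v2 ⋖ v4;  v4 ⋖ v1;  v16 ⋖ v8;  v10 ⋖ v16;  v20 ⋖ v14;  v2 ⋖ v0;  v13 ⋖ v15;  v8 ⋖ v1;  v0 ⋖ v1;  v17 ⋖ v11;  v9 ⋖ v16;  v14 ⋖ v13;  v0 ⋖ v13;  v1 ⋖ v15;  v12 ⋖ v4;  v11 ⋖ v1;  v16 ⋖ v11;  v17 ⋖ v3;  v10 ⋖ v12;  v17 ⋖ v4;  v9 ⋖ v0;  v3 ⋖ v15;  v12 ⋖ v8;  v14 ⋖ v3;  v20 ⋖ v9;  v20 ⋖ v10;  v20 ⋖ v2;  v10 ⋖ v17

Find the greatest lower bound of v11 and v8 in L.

Common lower bounds of {v11, v8}: v10, v16, v20, v9.
The greatest among these is v16.

v16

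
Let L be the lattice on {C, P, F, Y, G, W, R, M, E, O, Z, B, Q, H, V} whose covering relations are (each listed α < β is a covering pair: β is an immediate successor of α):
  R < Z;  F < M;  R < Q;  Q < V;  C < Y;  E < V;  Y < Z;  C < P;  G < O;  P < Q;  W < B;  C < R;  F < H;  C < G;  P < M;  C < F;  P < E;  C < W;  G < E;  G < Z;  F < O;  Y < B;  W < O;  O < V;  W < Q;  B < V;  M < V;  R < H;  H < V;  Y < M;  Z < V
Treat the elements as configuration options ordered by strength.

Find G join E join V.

V

Common upper bounds of {G, E, V}: V.
The least among these is V.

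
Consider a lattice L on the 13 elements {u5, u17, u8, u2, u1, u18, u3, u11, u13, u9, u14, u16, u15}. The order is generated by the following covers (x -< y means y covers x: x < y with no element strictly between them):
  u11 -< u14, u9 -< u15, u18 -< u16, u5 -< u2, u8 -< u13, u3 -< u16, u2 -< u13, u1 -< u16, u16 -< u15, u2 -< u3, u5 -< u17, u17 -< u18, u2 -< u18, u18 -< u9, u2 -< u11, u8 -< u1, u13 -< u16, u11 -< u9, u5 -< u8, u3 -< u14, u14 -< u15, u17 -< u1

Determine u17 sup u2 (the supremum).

Common upper bounds of {u17, u2}: u15, u16, u18, u9.
The least among these is u18.

u18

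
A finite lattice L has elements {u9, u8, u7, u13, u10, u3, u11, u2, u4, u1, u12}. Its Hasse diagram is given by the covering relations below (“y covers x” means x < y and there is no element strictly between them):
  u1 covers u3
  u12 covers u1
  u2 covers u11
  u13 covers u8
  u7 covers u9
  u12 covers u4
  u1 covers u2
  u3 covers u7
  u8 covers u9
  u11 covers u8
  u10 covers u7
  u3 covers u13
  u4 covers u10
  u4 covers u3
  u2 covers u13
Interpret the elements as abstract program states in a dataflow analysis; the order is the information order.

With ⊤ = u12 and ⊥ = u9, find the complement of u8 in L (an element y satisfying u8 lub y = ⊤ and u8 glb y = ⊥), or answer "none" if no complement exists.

For every candidate y, either u8 ∨ y ≠ u12 or u8 ∧ y ≠ u9; no complement exists.

none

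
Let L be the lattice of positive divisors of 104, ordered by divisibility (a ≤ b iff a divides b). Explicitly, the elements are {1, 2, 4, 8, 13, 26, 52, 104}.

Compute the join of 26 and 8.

Common upper bounds of {26, 8}: 104.
The least among these is 104.

104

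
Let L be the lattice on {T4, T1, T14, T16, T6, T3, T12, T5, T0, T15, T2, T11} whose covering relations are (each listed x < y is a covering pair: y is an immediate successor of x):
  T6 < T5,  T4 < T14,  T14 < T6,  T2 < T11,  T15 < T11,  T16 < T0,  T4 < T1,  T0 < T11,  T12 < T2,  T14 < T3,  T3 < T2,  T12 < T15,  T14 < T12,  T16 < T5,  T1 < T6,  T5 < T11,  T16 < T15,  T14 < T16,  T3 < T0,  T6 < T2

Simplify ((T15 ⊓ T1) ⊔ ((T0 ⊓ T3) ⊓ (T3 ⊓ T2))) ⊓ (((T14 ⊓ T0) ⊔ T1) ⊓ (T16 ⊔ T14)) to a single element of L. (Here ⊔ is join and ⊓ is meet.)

T15 ∧ T1 = T4
T0 ∧ T3 = T3
T3 ∧ T2 = T3
T3 ∧ T3 = T3
T4 ∨ T3 = T3
T14 ∧ T0 = T14
T14 ∨ T1 = T6
T16 ∨ T14 = T16
T6 ∧ T16 = T14
T3 ∧ T14 = T14

T14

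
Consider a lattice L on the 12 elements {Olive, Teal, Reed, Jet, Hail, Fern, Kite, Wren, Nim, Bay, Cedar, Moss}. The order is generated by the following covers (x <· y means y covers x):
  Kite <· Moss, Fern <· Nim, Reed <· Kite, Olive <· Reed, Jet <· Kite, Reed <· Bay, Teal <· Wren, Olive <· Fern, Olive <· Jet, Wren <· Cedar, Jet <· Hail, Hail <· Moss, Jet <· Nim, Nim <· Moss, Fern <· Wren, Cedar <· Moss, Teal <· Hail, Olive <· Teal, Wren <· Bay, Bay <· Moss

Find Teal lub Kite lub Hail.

Moss

Common upper bounds of {Teal, Kite, Hail}: Moss.
The least among these is Moss.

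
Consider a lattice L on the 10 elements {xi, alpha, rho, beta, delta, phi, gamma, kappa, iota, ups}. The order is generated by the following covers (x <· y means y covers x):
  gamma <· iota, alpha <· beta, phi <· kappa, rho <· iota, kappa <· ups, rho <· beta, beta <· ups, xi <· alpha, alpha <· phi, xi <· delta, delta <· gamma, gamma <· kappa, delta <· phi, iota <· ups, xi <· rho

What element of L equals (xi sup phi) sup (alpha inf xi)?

xi ∨ phi = phi
alpha ∧ xi = xi
phi ∨ xi = phi

phi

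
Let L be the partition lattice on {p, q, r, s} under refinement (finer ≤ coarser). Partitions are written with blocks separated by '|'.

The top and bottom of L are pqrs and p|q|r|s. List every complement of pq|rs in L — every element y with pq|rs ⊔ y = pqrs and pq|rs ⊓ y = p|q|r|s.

Need y with pq|rs ∨ y = pqrs and pq|rs ∧ y = p|q|r|s.
Checking each element gives: pr|qs, pr|q|s, ps|qr, ps|q|r, p|qr|s, p|qs|r.

pr|qs, pr|q|s, ps|qr, ps|q|r, p|qr|s, p|qs|r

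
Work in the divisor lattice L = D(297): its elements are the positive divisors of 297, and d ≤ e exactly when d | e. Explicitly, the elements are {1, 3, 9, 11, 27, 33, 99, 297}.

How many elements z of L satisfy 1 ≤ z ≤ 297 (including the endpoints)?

8

The interval [1, 297] = {1, 11, 27, 297, 3, 33, 9, 99}, which has 8 elements.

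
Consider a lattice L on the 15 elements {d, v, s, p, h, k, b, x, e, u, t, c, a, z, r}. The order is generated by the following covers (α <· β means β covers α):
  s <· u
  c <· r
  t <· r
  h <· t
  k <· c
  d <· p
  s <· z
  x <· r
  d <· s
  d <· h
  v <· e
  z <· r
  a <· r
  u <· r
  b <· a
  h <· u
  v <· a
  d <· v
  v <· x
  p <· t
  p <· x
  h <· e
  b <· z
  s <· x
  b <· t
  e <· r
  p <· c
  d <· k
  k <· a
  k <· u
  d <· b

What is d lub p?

Common upper bounds of {d, p}: c, p, r, t, x.
The least among these is p.

p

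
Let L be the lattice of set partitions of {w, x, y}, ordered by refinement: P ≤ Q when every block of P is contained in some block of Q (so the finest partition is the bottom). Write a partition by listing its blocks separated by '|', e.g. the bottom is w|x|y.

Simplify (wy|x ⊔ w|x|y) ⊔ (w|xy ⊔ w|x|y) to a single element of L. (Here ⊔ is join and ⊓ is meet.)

wy|x ∨ w|x|y = wy|x
w|xy ∨ w|x|y = w|xy
wy|x ∨ w|xy = wxy

wxy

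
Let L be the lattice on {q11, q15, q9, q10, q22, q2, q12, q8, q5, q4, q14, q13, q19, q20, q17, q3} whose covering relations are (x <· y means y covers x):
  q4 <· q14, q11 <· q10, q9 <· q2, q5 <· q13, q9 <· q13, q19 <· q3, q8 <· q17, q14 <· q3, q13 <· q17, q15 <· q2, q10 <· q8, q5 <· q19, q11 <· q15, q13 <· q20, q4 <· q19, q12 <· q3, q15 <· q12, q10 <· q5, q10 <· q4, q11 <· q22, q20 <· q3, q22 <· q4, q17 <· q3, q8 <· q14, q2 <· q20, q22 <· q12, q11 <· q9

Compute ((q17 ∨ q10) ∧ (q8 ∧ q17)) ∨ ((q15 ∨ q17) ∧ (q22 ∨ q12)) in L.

q17 ∨ q10 = q17
q8 ∧ q17 = q8
q17 ∧ q8 = q8
q15 ∨ q17 = q3
q22 ∨ q12 = q12
q3 ∧ q12 = q12
q8 ∨ q12 = q3

q3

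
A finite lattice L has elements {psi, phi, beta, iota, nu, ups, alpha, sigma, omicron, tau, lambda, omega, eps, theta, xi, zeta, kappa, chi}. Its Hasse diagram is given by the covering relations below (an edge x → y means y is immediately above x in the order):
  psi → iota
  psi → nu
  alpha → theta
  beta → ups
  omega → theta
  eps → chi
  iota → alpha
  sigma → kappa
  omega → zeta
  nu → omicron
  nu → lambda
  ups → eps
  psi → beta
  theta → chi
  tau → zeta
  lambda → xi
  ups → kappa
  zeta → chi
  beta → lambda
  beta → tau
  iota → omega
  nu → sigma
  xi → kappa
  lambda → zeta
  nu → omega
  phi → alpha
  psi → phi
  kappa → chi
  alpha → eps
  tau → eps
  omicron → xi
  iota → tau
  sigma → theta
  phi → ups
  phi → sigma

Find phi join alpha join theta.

Common upper bounds of {phi, alpha, theta}: chi, theta.
The least among these is theta.

theta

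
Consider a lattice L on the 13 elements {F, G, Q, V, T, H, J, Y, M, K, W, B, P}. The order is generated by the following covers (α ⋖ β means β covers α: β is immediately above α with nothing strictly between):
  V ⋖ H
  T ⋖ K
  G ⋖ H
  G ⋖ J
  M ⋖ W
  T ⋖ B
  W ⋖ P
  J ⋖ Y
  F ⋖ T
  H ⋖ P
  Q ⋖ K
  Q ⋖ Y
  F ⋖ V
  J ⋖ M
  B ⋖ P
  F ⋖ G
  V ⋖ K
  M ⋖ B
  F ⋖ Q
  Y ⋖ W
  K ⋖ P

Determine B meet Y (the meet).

Common lower bounds of {B, Y}: F, G, J.
The greatest among these is J.

J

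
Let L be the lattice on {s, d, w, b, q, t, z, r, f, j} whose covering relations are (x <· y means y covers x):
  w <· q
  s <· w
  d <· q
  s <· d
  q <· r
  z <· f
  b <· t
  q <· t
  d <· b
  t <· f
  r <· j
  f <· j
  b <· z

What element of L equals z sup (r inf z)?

z

r ∧ z = d
z ∨ d = z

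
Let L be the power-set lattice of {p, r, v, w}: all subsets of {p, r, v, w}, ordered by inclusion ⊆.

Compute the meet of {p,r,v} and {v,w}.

{v}

Under ⊆, meet is intersection: {p,r,v} ∩ {v,w} = {v}.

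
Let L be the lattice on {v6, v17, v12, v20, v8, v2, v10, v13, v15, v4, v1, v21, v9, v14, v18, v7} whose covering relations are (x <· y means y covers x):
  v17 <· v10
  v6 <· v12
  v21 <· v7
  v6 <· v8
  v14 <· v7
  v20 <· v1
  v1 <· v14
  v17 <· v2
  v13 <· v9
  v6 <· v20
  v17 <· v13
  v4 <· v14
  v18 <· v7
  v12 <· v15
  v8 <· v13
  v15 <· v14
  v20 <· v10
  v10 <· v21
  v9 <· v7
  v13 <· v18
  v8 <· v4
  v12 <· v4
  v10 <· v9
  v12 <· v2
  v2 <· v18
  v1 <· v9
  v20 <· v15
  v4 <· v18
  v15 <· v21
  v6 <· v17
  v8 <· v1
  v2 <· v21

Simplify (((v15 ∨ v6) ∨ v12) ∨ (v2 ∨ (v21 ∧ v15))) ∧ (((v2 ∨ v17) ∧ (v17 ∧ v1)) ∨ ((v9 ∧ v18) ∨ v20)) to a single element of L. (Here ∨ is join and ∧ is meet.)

v15 ∨ v6 = v15
v15 ∨ v12 = v15
v21 ∧ v15 = v15
v2 ∨ v15 = v21
v15 ∨ v21 = v21
v2 ∨ v17 = v2
v17 ∧ v1 = v6
v2 ∧ v6 = v6
v9 ∧ v18 = v13
v13 ∨ v20 = v9
v6 ∨ v9 = v9
v21 ∧ v9 = v10

v10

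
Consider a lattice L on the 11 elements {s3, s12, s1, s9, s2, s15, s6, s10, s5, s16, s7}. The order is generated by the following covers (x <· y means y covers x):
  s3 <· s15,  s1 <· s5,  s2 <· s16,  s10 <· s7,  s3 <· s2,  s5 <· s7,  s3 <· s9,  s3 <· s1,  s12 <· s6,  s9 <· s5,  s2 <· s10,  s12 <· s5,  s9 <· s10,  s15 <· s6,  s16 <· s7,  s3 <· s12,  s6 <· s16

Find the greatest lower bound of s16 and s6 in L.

Common lower bounds of {s16, s6}: s12, s15, s3, s6.
The greatest among these is s6.

s6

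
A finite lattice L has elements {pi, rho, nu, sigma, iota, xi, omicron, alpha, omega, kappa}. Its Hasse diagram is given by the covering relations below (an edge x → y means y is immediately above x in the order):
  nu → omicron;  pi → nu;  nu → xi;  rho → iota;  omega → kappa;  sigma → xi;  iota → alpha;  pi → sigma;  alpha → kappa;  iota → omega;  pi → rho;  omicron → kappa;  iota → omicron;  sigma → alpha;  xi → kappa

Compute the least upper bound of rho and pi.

rho

Common upper bounds of {rho, pi}: alpha, iota, kappa, omega, omicron, rho.
The least among these is rho.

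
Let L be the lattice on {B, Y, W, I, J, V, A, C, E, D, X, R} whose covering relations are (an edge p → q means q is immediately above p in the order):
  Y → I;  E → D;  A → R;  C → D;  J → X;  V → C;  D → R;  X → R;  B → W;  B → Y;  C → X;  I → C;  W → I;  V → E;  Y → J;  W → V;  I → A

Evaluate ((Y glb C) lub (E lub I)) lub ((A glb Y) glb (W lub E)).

D

Y ∧ C = Y
E ∨ I = D
Y ∨ D = D
A ∧ Y = Y
W ∨ E = E
Y ∧ E = B
D ∨ B = D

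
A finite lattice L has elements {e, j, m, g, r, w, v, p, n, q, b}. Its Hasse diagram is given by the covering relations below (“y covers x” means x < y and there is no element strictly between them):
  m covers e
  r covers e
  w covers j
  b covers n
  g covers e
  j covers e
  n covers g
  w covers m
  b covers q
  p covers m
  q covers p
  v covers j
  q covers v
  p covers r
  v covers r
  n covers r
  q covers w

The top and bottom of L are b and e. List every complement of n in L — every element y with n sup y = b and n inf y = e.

j, m, w

Need y with n ∨ y = b and n ∧ y = e.
Checking each element gives: j, m, w.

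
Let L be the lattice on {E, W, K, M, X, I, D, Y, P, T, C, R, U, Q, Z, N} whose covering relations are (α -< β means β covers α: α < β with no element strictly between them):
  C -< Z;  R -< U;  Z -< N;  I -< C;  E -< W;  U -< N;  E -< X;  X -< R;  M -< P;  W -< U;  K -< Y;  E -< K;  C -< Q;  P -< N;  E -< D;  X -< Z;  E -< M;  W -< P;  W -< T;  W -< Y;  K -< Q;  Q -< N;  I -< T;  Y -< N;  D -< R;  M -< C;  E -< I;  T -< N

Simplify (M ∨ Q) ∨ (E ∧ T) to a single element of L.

M ∨ Q = Q
E ∧ T = E
Q ∨ E = Q

Q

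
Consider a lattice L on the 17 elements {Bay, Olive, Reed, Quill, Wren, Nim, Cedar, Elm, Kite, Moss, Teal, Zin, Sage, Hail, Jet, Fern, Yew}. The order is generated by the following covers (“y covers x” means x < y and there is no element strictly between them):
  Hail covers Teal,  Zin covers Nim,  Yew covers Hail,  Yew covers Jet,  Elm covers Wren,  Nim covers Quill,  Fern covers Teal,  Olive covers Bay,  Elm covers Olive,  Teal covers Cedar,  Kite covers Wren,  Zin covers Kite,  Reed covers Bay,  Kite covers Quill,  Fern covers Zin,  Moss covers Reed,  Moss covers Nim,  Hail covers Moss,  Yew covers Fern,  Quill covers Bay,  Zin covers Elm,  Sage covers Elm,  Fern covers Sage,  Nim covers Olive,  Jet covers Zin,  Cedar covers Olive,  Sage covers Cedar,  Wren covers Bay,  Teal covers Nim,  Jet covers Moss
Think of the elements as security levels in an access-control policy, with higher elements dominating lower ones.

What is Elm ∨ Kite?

Zin

Common upper bounds of {Elm, Kite}: Fern, Jet, Yew, Zin.
The least among these is Zin.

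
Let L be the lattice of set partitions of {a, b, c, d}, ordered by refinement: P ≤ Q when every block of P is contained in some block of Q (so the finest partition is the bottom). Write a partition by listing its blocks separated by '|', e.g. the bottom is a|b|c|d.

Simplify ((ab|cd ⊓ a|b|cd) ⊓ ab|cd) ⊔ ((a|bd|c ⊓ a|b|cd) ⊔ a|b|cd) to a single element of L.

ab|cd ∧ a|b|cd = a|b|cd
a|b|cd ∧ ab|cd = a|b|cd
a|bd|c ∧ a|b|cd = a|b|c|d
a|b|c|d ∨ a|b|cd = a|b|cd
a|b|cd ∨ a|b|cd = a|b|cd

a|b|cd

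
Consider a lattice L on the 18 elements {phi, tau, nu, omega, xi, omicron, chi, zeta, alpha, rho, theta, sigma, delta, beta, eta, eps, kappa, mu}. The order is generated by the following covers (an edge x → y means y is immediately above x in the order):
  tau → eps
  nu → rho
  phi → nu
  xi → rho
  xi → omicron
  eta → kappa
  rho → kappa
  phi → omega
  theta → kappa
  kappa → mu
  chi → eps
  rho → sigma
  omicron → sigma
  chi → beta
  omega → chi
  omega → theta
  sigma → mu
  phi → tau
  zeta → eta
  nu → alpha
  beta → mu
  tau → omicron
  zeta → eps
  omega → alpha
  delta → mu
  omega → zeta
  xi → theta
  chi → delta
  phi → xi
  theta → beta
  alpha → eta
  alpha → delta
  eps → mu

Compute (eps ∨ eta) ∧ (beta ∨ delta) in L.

mu

eps ∨ eta = mu
beta ∨ delta = mu
mu ∧ mu = mu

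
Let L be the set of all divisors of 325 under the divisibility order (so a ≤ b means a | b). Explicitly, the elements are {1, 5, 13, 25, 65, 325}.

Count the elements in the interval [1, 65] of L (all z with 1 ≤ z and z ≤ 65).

4

The interval [1, 65] = {1, 13, 5, 65}, which has 4 elements.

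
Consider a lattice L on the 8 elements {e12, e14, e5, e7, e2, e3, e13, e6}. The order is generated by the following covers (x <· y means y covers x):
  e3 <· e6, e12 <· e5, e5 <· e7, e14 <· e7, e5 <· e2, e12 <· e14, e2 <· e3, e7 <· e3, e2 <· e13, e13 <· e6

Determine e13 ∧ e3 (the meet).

e2

Common lower bounds of {e13, e3}: e12, e2, e5.
The greatest among these is e2.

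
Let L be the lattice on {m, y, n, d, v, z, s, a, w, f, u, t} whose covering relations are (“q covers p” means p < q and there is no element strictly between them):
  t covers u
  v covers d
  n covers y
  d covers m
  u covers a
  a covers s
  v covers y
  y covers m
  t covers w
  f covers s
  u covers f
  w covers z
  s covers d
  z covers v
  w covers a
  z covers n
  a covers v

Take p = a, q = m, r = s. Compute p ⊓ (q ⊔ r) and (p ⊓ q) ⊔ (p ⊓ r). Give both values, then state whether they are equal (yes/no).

s; s; yes

q ⊔ r = s, so p ⊓ (q ⊔ r) = a ⊓ s = s.
p ⊓ q = m and p ⊓ r = s, so (p ⊓ q) ⊔ (p ⊓ r) = m ⊔ s = s.
Equal: yes.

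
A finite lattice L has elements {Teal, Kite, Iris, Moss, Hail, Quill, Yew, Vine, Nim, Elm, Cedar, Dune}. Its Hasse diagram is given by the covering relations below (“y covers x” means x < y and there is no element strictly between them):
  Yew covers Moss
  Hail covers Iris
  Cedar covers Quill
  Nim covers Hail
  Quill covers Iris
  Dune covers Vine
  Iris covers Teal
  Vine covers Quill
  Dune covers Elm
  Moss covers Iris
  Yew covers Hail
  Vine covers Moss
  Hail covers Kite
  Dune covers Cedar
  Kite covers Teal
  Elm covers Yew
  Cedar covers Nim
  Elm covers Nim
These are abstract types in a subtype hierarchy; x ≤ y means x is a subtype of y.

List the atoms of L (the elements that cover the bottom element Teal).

The atoms are exactly the elements that cover Teal: Iris, Kite.

Iris, Kite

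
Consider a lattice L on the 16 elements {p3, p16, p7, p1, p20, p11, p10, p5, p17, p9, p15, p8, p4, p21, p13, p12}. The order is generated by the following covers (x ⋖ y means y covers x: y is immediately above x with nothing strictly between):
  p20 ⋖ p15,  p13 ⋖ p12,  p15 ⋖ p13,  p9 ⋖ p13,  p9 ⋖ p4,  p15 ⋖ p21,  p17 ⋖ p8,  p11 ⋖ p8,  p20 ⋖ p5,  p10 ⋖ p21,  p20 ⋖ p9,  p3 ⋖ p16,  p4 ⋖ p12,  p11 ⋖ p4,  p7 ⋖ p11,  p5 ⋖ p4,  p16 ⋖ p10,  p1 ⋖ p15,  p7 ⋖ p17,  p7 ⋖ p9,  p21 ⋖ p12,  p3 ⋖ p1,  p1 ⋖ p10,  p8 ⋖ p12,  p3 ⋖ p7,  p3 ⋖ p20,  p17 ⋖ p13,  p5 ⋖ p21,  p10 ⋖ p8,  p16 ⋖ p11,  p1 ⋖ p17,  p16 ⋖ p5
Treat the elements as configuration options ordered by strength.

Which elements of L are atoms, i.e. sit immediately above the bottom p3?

The atoms are exactly the elements that cover p3: p1, p16, p20, p7.

p1, p16, p20, p7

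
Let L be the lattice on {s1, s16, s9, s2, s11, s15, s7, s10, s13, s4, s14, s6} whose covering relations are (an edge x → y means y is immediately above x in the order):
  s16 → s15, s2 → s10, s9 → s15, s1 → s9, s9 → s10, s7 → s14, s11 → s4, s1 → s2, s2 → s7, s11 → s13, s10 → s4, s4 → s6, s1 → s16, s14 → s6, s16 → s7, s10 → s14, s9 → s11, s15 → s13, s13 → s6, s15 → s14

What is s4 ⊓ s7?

s2

Common lower bounds of {s4, s7}: s1, s2.
The greatest among these is s2.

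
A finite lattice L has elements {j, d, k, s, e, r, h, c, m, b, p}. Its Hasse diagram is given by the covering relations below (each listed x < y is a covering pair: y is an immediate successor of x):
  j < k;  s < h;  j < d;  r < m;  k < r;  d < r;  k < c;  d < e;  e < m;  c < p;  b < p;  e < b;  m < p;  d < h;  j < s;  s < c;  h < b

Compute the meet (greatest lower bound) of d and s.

j

Common lower bounds of {d, s}: j.
The greatest among these is j.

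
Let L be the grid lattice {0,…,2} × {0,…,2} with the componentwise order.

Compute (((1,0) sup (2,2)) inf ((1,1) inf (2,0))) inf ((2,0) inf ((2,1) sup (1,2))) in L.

(1,0) ∨ (2,2) = (2,2)
(1,1) ∧ (2,0) = (1,0)
(2,2) ∧ (1,0) = (1,0)
(2,1) ∨ (1,2) = (2,2)
(2,0) ∧ (2,2) = (2,0)
(1,0) ∧ (2,0) = (1,0)

(1,0)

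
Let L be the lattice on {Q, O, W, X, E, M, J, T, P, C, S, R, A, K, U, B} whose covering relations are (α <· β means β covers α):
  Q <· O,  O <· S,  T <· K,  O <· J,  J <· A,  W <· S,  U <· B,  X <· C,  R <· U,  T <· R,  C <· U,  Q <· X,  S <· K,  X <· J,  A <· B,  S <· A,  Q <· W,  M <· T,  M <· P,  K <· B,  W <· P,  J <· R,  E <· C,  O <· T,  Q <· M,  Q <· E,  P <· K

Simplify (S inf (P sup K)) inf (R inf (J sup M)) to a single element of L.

P ∨ K = K
S ∧ K = S
J ∨ M = R
R ∧ R = R
S ∧ R = O

O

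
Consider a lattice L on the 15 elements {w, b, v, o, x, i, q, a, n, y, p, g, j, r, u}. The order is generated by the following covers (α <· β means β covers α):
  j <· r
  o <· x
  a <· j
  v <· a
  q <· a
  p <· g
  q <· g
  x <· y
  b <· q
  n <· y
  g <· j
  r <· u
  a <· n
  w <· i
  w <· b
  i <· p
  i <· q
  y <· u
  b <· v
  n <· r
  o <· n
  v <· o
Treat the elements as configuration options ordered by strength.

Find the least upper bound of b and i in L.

q

Common upper bounds of {b, i}: a, g, j, n, q, r, u, y.
The least among these is q.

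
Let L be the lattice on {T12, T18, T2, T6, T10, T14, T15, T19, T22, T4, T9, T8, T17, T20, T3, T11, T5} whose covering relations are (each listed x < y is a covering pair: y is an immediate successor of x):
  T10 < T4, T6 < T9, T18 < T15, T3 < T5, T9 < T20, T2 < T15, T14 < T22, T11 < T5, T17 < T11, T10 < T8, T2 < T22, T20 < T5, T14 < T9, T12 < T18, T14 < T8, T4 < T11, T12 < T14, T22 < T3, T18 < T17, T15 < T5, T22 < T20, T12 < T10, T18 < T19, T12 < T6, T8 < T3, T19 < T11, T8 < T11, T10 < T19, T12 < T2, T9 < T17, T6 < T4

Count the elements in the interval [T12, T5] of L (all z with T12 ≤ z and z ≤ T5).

The interval [T12, T5] = {T10, T11, T12, T14, T15, T17, T18, T19, T2, T20, T22, T3, T4, T5, T6, T8, T9}, which has 17 elements.

17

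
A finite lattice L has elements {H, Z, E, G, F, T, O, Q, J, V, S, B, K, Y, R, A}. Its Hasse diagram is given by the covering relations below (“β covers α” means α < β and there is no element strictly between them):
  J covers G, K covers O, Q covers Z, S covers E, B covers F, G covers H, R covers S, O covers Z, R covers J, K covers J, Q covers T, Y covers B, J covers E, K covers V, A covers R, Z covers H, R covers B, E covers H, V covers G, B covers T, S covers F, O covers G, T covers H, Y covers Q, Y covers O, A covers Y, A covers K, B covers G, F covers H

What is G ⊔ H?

Common upper bounds of {G, H}: A, B, G, J, K, O, R, V, Y.
The least among these is G.

G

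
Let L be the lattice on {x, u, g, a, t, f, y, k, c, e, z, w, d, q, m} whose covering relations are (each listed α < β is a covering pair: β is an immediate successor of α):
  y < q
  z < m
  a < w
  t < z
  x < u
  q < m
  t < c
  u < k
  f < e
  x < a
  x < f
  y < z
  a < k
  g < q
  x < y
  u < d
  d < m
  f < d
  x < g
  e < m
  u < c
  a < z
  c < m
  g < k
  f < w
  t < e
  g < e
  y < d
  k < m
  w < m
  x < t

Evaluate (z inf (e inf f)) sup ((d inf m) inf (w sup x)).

f

e ∧ f = f
z ∧ f = x
d ∧ m = d
w ∨ x = w
d ∧ w = f
x ∨ f = f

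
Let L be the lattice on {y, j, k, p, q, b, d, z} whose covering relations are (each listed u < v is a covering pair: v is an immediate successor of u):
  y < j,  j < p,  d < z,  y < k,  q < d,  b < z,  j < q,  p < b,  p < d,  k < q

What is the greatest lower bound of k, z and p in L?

y

Common lower bounds of {k, z, p}: y.
The greatest among these is y.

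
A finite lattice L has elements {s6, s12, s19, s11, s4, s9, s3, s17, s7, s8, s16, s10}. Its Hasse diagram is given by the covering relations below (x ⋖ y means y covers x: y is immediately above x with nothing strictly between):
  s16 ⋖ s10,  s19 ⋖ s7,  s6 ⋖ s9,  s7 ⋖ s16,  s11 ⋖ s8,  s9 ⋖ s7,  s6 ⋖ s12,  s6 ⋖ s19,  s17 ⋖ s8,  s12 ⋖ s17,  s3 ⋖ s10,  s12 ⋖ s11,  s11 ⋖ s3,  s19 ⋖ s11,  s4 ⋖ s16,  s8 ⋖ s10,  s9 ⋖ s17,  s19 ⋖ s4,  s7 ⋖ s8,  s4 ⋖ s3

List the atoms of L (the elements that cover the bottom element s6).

s12, s19, s9

The atoms are exactly the elements that cover s6: s12, s19, s9.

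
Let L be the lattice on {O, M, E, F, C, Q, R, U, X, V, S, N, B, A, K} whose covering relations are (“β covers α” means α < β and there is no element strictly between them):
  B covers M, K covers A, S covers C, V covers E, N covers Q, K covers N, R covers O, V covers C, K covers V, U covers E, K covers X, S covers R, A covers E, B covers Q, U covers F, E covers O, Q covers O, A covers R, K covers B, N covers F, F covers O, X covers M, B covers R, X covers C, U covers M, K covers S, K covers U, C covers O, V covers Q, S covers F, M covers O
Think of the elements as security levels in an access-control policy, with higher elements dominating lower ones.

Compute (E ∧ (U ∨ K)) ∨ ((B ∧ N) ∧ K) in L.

V

U ∨ K = K
E ∧ K = E
B ∧ N = Q
Q ∧ K = Q
E ∨ Q = V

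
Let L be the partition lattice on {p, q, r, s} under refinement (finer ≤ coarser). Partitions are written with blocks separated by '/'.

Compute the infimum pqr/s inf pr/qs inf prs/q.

The meet (common refinement) of pqr/s, pr/qs, prs/q intersects blocks pairwise, giving pr/q/s.

pr/q/s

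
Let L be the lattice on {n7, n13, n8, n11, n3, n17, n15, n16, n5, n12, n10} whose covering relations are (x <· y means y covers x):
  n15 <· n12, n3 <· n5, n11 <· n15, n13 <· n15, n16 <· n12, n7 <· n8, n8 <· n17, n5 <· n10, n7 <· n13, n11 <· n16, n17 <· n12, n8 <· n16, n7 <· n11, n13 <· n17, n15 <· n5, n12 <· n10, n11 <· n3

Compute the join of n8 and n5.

Common upper bounds of {n8, n5}: n10.
The least among these is n10.

n10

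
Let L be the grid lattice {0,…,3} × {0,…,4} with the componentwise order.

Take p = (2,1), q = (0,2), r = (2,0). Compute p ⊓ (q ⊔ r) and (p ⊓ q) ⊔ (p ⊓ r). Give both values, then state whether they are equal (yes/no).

q ⊔ r = (2,2), so p ⊓ (q ⊔ r) = (2,1) ⊓ (2,2) = (2,1).
p ⊓ q = (0,1) and p ⊓ r = (2,0), so (p ⊓ q) ⊔ (p ⊓ r) = (0,1) ⊔ (2,0) = (2,1).
Equal: yes.

(2,1); (2,1); yes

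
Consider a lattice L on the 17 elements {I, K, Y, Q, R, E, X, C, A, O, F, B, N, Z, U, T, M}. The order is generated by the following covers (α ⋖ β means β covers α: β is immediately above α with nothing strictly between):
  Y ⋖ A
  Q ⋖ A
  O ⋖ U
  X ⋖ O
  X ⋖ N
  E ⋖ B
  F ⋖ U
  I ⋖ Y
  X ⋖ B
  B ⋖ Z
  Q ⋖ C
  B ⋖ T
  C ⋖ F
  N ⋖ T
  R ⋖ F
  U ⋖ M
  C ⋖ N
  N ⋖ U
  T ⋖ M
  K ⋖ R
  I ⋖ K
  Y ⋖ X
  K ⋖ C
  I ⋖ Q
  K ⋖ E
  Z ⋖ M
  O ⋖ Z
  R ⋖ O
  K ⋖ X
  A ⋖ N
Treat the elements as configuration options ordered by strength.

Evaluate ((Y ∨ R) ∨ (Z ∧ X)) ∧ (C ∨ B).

X

Y ∨ R = O
Z ∧ X = X
O ∨ X = O
C ∨ B = T
O ∧ T = X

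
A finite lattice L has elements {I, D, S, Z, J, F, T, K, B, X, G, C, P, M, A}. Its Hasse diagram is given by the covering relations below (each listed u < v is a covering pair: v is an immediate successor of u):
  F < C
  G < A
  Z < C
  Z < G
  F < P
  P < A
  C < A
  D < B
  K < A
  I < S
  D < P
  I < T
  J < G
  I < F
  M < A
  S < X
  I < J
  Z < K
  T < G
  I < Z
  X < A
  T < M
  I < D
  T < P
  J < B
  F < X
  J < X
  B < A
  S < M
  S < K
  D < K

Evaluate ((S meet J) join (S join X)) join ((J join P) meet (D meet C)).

X

S ∧ J = I
S ∨ X = X
I ∨ X = X
J ∨ P = A
D ∧ C = I
A ∧ I = I
X ∨ I = X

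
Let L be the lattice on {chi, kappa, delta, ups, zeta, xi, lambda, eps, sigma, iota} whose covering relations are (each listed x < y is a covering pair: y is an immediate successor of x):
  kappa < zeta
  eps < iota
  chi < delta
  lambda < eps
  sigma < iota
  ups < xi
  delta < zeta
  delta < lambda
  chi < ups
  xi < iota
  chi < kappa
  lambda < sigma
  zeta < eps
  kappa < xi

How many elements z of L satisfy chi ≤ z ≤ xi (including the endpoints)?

4

The interval [chi, xi] = {chi, kappa, ups, xi}, which has 4 elements.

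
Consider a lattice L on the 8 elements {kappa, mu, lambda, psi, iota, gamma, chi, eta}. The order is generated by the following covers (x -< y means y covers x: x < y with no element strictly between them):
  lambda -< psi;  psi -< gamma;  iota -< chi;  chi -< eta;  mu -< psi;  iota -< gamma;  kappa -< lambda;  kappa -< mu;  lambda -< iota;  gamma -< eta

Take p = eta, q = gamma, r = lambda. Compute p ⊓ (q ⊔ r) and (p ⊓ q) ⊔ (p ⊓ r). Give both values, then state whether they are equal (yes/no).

gamma; gamma; yes

q ⊔ r = gamma, so p ⊓ (q ⊔ r) = eta ⊓ gamma = gamma.
p ⊓ q = gamma and p ⊓ r = lambda, so (p ⊓ q) ⊔ (p ⊓ r) = gamma ⊔ lambda = gamma.
Equal: yes.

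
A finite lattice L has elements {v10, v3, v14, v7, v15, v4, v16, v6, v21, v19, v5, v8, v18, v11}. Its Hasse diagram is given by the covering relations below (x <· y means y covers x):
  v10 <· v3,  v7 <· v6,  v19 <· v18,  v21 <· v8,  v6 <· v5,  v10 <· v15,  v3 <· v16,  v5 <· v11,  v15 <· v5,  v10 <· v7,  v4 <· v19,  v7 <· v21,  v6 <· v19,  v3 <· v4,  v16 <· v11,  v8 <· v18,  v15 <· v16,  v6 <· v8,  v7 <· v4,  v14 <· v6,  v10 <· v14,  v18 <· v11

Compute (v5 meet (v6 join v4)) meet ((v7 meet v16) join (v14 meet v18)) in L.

v14

v6 ∨ v4 = v19
v5 ∧ v19 = v6
v7 ∧ v16 = v10
v14 ∧ v18 = v14
v10 ∨ v14 = v14
v6 ∧ v14 = v14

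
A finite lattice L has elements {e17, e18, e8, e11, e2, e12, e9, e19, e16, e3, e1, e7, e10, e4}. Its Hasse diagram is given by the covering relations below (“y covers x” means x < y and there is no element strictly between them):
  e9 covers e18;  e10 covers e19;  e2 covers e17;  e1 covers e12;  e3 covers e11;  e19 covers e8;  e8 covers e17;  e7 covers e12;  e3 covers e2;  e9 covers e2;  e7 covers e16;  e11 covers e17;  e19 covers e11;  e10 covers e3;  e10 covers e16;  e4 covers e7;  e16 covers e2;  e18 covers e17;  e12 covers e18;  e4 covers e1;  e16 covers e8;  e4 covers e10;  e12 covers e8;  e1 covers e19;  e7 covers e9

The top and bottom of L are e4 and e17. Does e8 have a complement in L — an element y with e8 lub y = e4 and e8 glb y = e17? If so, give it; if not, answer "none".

none

For every candidate y, either e8 ∨ y ≠ e4 or e8 ∧ y ≠ e17; no complement exists.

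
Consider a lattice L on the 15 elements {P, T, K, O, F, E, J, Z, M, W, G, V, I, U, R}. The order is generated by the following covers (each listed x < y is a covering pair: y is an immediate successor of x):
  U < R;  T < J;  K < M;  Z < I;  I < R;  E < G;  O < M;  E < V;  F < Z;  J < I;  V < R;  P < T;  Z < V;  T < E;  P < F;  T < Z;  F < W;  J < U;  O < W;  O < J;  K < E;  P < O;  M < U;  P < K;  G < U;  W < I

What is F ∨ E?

Common upper bounds of {F, E}: R, V.
The least among these is V.

V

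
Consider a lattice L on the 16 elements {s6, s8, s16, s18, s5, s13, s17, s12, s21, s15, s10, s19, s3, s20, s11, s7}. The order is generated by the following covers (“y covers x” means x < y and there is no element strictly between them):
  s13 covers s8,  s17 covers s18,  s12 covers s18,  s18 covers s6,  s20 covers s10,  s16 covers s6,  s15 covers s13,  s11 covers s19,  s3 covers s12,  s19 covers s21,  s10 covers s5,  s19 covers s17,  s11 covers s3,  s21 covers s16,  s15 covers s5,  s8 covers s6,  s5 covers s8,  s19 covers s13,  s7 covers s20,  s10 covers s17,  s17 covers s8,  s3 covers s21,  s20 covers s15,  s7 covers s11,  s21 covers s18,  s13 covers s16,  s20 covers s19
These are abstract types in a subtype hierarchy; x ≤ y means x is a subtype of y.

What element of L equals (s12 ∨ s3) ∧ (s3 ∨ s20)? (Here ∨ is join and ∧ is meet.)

s12 ∨ s3 = s3
s3 ∨ s20 = s7
s3 ∧ s7 = s3

s3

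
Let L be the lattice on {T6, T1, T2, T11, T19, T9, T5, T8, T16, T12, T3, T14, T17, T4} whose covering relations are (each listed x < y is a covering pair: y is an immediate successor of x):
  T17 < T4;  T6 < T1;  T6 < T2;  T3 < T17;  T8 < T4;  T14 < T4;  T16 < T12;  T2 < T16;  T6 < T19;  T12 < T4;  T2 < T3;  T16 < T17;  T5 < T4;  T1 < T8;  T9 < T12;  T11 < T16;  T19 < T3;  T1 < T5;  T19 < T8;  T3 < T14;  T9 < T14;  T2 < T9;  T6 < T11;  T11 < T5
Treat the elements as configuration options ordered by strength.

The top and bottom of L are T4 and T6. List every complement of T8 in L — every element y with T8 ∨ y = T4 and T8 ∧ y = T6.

T11, T12, T16, T2, T9

Need y with T8 ∨ y = T4 and T8 ∧ y = T6.
Checking each element gives: T11, T12, T16, T2, T9.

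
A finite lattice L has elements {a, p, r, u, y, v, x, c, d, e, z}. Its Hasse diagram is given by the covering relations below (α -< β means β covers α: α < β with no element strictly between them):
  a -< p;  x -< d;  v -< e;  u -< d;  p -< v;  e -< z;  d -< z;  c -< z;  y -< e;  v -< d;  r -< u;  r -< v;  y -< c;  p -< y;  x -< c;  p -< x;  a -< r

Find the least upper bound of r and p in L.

Common upper bounds of {r, p}: d, e, v, z.
The least among these is v.

v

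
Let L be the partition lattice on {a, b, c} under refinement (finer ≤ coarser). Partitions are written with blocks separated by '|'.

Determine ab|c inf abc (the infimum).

ab|c

Common lower bounds of {ab|c, abc}: ab|c, a|b|c.
The greatest among these is ab|c.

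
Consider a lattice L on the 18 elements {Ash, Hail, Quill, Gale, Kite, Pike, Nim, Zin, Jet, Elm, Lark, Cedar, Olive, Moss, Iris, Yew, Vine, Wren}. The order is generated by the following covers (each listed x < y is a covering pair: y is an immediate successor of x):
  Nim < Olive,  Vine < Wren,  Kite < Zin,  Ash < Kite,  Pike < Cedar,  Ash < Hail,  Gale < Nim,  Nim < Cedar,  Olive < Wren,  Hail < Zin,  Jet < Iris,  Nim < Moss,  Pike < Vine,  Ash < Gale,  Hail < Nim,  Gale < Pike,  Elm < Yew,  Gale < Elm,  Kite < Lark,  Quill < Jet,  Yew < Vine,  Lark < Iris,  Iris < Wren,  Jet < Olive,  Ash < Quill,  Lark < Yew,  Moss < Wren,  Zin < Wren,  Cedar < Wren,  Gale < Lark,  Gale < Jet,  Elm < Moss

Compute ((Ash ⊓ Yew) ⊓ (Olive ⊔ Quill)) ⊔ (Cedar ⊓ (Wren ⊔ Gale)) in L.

Ash ∧ Yew = Ash
Olive ∨ Quill = Olive
Ash ∧ Olive = Ash
Wren ∨ Gale = Wren
Cedar ∧ Wren = Cedar
Ash ∨ Cedar = Cedar

Cedar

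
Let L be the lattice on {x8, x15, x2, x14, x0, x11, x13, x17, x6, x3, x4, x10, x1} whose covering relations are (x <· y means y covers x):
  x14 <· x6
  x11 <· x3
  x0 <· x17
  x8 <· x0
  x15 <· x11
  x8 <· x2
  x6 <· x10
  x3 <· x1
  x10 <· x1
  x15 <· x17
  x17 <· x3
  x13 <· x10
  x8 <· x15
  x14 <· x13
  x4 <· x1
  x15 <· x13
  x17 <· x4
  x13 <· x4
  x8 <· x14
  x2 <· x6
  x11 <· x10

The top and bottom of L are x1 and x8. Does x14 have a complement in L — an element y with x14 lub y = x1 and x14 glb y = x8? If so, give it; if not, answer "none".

x3

Need y with x14 ∨ y = x1 and x14 ∧ y = x8.
Checking each element gives: x3.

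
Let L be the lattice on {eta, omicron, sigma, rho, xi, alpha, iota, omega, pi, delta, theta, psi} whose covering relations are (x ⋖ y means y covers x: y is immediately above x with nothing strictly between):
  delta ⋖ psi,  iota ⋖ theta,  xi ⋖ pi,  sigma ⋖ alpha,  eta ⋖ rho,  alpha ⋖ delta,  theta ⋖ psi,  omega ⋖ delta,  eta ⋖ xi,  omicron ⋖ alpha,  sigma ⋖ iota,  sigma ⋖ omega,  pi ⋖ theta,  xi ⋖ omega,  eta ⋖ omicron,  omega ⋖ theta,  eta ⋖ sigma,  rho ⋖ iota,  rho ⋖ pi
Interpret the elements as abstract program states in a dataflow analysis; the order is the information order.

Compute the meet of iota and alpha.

Common lower bounds of {iota, alpha}: eta, sigma.
The greatest among these is sigma.

sigma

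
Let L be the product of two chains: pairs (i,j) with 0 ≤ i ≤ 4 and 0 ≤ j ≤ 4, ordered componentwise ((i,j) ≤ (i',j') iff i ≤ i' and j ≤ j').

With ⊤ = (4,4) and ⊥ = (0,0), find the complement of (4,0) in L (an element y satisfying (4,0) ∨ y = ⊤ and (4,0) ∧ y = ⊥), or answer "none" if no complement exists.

Need y with (4,0) ∨ y = (4,4) and (4,0) ∧ y = (0,0).
Checking each element gives: (0,4).

(0,4)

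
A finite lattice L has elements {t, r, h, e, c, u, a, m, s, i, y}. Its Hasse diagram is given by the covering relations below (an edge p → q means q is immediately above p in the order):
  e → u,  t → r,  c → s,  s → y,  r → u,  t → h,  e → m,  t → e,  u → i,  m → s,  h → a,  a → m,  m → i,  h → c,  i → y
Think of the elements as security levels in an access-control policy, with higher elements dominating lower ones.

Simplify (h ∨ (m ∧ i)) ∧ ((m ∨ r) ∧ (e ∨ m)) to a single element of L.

m ∧ i = m
h ∨ m = m
m ∨ r = i
e ∨ m = m
i ∧ m = m
m ∧ m = m

m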